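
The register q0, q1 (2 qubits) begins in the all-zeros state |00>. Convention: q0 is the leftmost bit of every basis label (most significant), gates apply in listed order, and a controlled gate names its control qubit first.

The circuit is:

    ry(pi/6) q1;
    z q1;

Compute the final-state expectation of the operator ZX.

The observable ZX averages to -1/2.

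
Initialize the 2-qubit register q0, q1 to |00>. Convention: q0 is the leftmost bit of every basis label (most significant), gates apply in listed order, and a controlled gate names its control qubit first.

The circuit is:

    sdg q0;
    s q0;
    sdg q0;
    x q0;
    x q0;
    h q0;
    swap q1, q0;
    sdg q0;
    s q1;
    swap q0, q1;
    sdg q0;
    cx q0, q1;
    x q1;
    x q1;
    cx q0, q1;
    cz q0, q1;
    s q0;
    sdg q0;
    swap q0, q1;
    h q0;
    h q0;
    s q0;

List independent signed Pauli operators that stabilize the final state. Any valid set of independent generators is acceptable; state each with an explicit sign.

The final state is stabilized by the group generated by +IX, +ZI; other independent generating sets are equally valid.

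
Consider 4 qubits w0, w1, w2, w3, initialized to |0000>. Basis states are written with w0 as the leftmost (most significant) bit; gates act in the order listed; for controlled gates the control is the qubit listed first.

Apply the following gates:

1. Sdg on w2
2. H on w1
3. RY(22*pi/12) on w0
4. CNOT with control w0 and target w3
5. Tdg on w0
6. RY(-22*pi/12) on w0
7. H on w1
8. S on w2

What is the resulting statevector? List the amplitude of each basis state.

The resulting statevector has amplitude sqrt(3)/4 + 1/2 on |0000>, (-2 + sqrt(3))*exp(3*I*pi/4)/4 on |0001>, 1/4 on |1000>, exp(3*I*pi/4)/4 on |1001>, and 0 on every other basis state.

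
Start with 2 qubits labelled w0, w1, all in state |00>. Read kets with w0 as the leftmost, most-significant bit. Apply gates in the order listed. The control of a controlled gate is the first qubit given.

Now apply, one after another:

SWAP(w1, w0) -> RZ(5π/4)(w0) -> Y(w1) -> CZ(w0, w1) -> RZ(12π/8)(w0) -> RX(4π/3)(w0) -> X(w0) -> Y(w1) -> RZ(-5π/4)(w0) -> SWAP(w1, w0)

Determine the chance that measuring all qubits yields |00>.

A full measurement returns |00> with probability 3/4.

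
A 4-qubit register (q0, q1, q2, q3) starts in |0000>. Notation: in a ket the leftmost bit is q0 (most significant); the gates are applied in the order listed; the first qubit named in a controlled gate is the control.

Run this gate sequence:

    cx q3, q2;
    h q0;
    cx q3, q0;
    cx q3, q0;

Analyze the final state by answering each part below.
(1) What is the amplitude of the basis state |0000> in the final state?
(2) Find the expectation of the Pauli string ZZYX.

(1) The amplitude on |0000> is sqrt(2)/2. Key observation: gates 3-4 undo each other exactly, leaving only the rest of the circuit to track.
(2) The observable ZZYX averages to 0.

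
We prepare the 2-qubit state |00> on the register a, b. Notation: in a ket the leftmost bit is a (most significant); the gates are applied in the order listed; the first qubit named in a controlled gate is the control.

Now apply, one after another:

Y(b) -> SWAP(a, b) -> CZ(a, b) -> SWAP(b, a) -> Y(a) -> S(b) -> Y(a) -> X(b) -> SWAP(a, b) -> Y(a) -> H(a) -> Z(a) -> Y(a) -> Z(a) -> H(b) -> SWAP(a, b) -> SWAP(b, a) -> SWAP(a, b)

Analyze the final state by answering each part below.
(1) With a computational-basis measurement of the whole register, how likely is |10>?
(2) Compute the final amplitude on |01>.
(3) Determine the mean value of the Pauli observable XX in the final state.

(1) The probability of measuring |10> is 1/4.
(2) The amplitude on |01> is -1/2.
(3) The observable XX averages to 1.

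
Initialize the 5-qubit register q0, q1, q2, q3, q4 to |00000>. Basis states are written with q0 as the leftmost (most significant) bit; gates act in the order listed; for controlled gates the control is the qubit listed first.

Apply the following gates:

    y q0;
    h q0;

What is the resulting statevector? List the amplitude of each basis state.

After the circuit, the state carries amplitude sqrt(2)*I/2 on |00000>, -sqrt(2)*I/2 on |10000>, and 0 on every other basis state.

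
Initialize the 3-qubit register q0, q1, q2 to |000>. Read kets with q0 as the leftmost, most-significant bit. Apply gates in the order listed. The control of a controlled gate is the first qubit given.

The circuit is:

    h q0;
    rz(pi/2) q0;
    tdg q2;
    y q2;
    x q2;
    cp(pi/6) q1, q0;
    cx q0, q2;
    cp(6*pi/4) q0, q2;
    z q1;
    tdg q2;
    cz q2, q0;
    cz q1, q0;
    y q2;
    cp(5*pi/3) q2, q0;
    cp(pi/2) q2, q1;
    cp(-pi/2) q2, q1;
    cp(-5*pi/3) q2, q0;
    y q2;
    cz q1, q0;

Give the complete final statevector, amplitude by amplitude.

The resulting statevector has amplitude sqrt(2)*exp(I*pi/4)/2 on |000>, -sqrt(2)/2 on |101>, and 0 on every other basis state. Key observation: steps 12-19 multiply out to the identity, so the circuit reduces to the remaining gates.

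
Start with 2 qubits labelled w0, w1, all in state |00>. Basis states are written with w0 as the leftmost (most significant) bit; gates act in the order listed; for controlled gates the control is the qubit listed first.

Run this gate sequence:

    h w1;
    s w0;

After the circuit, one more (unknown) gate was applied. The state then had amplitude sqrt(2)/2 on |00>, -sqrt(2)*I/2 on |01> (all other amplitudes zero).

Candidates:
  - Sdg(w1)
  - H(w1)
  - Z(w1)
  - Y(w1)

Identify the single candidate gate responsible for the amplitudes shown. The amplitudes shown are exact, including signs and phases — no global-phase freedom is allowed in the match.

The unique candidate consistent with the amplitudes is Sdg(w1).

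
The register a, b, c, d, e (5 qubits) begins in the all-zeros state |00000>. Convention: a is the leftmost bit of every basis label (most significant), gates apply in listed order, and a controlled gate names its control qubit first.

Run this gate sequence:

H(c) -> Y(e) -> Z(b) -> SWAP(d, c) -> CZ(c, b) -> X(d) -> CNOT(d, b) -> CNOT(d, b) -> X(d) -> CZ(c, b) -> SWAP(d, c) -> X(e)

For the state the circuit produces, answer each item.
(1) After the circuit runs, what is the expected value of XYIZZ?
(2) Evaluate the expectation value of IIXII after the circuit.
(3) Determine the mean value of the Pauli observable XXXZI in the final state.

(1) In the final state, XYIZZ has expectation 0. Key observation: gates 4-11 undo each other exactly, leaving only the rest of the circuit to track.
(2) In the final state, IIXII has expectation 1.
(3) The expectation value of XXXZI is 0.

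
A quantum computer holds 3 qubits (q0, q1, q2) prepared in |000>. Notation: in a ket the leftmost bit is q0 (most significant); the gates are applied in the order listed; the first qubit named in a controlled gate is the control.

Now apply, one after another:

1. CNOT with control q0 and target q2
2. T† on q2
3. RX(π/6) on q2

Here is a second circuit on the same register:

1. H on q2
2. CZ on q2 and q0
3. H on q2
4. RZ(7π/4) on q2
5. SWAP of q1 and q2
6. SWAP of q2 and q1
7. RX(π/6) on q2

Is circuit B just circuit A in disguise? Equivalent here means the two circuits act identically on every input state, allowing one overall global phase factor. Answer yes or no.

Yes — the two circuits implement the same unitary up to a global phase.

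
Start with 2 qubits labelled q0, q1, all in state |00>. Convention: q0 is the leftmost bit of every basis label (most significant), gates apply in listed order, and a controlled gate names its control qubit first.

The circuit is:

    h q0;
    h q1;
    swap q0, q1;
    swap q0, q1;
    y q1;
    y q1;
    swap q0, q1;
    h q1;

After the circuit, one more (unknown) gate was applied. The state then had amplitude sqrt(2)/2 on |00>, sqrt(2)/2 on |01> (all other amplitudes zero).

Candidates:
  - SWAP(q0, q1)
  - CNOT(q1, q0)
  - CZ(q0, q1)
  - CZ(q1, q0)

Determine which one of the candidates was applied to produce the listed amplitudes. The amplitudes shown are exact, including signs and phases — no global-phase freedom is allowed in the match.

The applied gate was SWAP(q0, q1). Key observation: gates 4-7 undo each other exactly, leaving only the rest of the circuit to track.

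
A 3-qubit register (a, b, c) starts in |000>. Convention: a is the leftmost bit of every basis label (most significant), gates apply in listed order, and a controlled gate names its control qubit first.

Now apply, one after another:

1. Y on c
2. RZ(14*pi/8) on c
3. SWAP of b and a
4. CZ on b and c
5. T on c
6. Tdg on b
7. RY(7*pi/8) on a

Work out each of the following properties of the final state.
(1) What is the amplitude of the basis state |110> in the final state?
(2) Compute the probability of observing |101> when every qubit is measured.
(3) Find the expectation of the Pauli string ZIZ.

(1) The amplitude on |110> is 0.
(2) Outcome |101> occurs with probability sin(7*pi/16)**2.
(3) The expectation value of ZIZ is sqrt(sqrt(2) + 2)/2.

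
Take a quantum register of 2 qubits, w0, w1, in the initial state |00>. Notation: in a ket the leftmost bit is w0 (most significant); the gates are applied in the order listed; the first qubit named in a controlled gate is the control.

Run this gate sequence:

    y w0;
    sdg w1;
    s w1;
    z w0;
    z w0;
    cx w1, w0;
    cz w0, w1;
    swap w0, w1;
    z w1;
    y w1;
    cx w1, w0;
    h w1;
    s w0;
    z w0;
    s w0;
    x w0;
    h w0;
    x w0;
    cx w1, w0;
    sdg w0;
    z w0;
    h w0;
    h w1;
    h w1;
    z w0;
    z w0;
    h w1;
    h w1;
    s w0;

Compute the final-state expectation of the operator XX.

In the final state, XX has expectation 1. Key observation: steps 23-28 multiply out to the identity, so the circuit reduces to the remaining gates.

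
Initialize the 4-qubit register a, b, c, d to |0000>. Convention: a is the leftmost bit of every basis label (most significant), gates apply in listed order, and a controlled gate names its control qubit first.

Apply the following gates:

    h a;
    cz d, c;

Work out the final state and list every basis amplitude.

After the circuit, the state carries amplitude sqrt(2)/2 on |0000>, sqrt(2)/2 on |1000>, and 0 on every other basis state.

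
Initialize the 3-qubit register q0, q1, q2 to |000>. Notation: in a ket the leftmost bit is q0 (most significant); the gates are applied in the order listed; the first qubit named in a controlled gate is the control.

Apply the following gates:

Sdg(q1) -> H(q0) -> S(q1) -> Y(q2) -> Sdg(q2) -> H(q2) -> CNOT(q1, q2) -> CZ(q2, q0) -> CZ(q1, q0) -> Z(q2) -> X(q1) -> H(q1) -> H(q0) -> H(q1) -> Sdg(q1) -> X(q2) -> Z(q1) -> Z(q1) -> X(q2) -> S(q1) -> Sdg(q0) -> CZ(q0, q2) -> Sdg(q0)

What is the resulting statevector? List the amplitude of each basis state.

The final amplitudes are sqrt(2)/2 on |010>, sqrt(2)/2 on |111>, and 0 on every other basis state. Key observation: the block from step 15 through step 20 cancels to the identity and can be dropped.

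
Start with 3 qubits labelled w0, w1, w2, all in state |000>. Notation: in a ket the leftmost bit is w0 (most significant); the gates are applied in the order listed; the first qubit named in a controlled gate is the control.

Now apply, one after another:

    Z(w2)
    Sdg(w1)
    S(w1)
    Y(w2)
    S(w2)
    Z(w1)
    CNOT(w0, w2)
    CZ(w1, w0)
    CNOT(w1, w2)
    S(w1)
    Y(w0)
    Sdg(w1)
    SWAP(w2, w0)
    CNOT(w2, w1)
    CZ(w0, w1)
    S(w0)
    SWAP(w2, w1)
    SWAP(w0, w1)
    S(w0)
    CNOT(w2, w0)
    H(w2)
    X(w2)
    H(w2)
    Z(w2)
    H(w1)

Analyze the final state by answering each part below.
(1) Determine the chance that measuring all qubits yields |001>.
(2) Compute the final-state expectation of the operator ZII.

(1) A full measurement returns |001> with probability 1/2. Key observation: gates 21-24 undo each other exactly, leaving only the rest of the circuit to track.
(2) The observable ZII averages to 1.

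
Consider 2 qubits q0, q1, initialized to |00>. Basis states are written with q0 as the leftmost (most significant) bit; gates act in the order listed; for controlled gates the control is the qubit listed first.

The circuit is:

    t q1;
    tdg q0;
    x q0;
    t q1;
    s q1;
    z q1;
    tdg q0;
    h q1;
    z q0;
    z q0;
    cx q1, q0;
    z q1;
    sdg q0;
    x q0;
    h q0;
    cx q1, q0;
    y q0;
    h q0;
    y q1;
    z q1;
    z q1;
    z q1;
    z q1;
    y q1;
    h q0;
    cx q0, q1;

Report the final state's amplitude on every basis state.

The resulting statevector has amplitude exp(3*I*pi/4)/2 on |00>, exp(I*pi/4)/2 on |01>, exp(I*pi/4)/2 on |10>, -exp(3*I*pi/4)/2 on |11>. Key observation: gates 18-25 undo each other exactly, leaving only the rest of the circuit to track.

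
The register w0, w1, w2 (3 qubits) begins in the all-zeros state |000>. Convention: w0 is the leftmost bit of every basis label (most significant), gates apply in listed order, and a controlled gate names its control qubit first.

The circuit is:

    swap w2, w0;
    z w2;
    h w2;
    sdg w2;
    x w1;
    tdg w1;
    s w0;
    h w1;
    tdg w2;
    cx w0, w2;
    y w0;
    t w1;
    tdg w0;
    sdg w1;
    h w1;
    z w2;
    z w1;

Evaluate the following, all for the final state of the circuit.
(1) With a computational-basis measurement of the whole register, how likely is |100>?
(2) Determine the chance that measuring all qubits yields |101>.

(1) Outcome |100> occurs with probability 1/4 - sqrt(2)/8.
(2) A full measurement returns |101> with probability 1/4 - sqrt(2)/8.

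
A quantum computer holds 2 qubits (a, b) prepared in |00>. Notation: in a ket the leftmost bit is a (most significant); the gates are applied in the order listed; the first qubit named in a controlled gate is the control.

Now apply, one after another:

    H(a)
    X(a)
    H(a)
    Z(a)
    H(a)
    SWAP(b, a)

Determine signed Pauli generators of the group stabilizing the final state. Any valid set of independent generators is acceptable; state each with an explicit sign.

One valid set of independent stabilizer generators is +IX, +ZI (any independent generating set of the same group is equally correct). Key observation: gates 1-4 undo each other exactly, leaving only the rest of the circuit to track.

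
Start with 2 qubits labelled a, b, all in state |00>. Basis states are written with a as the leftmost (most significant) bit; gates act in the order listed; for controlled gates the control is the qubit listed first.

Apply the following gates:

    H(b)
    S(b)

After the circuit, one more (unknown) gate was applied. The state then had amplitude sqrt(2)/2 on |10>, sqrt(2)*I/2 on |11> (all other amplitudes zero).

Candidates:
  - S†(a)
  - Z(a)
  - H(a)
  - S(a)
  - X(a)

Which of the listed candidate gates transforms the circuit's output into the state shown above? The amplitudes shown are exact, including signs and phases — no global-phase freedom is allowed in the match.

It was X(a) that produced the state shown.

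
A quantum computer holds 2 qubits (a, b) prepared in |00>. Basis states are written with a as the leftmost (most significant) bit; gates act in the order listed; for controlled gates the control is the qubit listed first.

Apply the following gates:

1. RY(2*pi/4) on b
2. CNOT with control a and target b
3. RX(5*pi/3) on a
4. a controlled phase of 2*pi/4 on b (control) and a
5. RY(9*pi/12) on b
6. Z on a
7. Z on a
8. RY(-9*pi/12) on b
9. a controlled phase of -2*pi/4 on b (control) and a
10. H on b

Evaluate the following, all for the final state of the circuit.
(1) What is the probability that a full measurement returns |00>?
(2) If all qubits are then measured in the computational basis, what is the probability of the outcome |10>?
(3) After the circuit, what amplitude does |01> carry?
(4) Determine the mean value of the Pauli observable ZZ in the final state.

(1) The probability of measuring |00> is 3/4. Key observation: the block from step 4 through step 9 cancels to the identity and can be dropped.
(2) The probability of measuring |10> is 1/4.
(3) The final state's coefficient on |01> equals 0.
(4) The observable ZZ averages to 1/2.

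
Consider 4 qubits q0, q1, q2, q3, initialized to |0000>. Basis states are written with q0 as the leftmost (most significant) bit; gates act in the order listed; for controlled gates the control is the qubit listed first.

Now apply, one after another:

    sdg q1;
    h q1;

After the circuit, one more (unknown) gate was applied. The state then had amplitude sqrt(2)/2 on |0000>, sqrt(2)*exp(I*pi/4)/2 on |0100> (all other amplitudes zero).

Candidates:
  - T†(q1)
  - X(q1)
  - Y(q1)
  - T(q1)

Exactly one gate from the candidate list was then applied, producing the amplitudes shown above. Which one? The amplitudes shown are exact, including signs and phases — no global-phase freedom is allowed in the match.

The applied gate was T(q1).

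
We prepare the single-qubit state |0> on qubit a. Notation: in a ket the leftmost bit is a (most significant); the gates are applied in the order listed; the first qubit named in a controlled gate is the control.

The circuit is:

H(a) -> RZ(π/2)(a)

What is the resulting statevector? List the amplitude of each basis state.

The resulting statevector has amplitude -sqrt(2)*exp(3*I*pi/4)/2 on |0>, sqrt(2)*exp(I*pi/4)/2 on |1>.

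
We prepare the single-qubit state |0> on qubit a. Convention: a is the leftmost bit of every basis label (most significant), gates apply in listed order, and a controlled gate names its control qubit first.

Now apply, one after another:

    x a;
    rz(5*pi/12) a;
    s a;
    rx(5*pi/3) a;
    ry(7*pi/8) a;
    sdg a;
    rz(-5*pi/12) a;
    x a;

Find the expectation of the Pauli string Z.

In the final state, Z has expectation -sqrt(sqrt(2) + 2)/4.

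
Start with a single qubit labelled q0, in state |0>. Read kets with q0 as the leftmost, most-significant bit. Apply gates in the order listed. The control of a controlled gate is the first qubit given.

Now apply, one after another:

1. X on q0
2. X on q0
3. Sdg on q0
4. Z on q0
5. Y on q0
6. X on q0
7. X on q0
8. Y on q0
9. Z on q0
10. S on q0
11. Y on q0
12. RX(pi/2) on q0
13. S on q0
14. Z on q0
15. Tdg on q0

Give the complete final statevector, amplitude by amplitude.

The resulting statevector has amplitude sqrt(2)/2 on |0>, -sqrt(2)*exp(3*I*pi/4)/2 on |1>. Key observation: the block from step 3 through step 10 cancels to the identity and can be dropped.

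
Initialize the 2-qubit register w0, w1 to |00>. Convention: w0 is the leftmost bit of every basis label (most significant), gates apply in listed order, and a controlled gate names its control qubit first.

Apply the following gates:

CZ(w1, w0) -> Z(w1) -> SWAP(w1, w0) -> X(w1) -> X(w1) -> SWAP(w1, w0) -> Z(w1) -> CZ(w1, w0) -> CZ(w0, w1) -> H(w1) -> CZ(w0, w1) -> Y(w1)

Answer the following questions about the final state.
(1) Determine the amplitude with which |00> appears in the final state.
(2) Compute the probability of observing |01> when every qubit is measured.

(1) The amplitude on |00> is -sqrt(2)*I/2. Key observation: gates 1-8 undo each other exactly, leaving only the rest of the circuit to track.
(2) A full measurement returns |01> with probability 1/2.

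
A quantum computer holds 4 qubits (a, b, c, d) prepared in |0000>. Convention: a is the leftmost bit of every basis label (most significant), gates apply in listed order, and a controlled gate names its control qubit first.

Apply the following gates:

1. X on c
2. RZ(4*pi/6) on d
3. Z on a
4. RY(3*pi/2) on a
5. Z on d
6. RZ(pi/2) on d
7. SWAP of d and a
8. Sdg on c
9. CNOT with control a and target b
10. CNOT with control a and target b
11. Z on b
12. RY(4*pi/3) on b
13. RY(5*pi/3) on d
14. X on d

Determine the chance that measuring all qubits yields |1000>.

A full measurement returns |1000> with probability 0.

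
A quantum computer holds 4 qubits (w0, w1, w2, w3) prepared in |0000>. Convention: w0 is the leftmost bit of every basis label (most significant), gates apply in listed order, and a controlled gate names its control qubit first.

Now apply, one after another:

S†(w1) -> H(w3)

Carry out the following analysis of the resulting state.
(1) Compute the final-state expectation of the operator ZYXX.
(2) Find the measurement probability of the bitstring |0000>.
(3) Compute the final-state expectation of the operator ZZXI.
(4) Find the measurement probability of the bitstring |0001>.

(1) The expectation value of ZYXX is 0.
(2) Outcome |0000> occurs with probability 1/2.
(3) The expectation value of ZZXI is 0.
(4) The probability of measuring |0001> is 1/2.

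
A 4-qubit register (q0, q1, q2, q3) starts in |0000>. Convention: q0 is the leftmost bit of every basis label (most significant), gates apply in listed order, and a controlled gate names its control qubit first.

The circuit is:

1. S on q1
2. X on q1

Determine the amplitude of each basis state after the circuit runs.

After the circuit, the state carries amplitude 1 on |0100>, and 0 on every other basis state.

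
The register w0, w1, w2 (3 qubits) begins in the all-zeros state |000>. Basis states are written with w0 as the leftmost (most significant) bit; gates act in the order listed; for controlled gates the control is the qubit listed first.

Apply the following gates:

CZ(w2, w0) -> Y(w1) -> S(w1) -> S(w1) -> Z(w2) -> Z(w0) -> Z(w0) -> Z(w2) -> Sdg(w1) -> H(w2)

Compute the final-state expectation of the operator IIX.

In the final state, IIX has expectation 1. Key observation: steps 4-9 multiply out to the identity, so the circuit reduces to the remaining gates.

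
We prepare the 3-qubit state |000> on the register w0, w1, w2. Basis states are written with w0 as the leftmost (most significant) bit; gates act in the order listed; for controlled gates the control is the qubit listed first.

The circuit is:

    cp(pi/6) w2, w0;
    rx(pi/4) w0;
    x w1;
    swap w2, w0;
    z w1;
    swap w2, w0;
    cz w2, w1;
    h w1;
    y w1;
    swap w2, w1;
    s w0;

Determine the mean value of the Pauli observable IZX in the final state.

The observable IZX averages to 1.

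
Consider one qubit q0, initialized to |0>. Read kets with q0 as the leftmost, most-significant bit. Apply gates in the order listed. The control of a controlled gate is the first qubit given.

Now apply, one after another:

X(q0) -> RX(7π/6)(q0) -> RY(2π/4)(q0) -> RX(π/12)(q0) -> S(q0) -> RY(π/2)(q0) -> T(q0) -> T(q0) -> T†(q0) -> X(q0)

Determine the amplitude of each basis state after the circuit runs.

The final amplitudes are -sqrt(2*sqrt(2) + 4)*exp(3*I*pi/4)/4 + sqrt(12 - 6*sqrt(2))*exp(I*pi/4)/8 + sqrt(2*sqrt(2) + 4)*exp(I*pi/4)/8 on |0>, -sqrt(6*sqrt(2) + 12)/8 + (1 - 2*I)*sqrt(4 - 2*sqrt(2))/8 on |1>.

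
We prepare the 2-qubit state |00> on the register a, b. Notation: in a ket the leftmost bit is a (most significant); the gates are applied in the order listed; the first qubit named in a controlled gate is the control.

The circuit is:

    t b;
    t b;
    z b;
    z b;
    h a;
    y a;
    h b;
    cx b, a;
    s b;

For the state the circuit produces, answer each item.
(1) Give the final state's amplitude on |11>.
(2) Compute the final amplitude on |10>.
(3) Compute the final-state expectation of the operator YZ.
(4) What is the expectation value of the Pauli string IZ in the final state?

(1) The final state's coefficient on |11> equals 1/2.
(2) |10> carries amplitude I/2 in the final state.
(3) In the final state, YZ has expectation 0.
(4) In the final state, IZ has expectation 0.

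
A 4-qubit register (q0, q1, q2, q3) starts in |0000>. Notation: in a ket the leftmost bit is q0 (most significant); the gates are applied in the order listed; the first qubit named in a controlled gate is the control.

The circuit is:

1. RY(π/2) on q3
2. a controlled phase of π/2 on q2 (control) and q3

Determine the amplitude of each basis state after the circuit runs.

The resulting statevector has amplitude sqrt(2)/2 on |0000>, sqrt(2)/2 on |0001>, and 0 on every other basis state.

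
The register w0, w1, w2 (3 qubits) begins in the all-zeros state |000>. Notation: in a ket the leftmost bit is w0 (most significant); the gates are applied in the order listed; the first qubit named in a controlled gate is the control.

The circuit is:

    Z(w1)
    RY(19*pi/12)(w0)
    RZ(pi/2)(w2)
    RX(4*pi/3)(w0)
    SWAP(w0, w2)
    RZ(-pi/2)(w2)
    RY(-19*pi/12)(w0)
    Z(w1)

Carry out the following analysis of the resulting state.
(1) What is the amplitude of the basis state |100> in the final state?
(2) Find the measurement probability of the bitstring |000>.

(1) |100> carries amplitude (1 - I)*(-sqrt(6) + sqrt(2)*(1 - 2*I) + 2*sqrt(3)*(-1 + I))/16 in the final state.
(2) The probability of measuring |000> is -sqrt(2)/32 + sqrt(3)/32 + sqrt(6)/32 + 3/16.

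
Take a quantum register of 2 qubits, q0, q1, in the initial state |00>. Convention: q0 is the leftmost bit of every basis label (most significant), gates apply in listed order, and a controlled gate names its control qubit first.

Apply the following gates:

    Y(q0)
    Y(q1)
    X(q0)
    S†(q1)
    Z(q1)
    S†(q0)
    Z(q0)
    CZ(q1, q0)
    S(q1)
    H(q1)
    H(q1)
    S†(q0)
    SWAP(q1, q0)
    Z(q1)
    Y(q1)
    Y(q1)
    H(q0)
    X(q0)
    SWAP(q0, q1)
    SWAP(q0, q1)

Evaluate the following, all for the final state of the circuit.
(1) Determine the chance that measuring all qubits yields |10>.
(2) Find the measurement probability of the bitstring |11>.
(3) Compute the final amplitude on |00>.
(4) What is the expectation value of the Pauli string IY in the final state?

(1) Outcome |10> occurs with probability 1/2.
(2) The probability of measuring |11> is 0.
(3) The amplitude on |00> is -sqrt(2)/2.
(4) The observable IY averages to 0.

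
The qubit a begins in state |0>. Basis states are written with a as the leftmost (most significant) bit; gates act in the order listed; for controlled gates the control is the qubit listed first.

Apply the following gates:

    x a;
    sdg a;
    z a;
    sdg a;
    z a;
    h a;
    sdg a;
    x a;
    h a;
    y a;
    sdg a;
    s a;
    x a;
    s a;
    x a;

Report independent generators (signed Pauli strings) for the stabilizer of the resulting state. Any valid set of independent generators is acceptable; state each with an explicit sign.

One valid set of independent stabilizer generators is +X (any independent generating set of the same group is equally correct).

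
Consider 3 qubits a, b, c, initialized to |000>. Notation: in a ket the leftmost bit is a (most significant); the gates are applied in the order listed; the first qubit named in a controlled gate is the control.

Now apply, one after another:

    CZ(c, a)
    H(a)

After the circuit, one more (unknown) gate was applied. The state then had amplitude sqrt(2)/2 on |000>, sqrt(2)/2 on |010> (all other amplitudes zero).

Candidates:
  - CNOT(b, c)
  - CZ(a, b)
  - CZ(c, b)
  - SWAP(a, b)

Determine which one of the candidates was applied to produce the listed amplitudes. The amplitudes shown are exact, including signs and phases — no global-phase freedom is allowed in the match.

The applied gate was SWAP(a, b).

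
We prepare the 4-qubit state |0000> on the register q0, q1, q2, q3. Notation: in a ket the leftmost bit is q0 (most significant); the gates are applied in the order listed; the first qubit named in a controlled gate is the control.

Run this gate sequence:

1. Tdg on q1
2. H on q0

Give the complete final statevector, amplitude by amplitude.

The resulting statevector has amplitude sqrt(2)/2 on |0000>, sqrt(2)/2 on |1000>, and 0 on every other basis state.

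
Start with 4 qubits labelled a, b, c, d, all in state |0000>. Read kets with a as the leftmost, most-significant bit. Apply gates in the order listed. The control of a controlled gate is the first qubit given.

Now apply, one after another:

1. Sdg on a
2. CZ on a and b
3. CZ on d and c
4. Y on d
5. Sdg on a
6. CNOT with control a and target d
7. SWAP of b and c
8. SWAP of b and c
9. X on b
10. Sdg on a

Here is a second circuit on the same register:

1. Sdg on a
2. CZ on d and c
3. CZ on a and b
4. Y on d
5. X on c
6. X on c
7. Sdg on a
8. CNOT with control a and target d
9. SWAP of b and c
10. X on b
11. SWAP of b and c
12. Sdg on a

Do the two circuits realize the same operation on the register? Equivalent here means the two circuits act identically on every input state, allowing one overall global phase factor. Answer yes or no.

No: there is an input state on which the two circuits produce genuinely different outputs (not merely differing by a phase).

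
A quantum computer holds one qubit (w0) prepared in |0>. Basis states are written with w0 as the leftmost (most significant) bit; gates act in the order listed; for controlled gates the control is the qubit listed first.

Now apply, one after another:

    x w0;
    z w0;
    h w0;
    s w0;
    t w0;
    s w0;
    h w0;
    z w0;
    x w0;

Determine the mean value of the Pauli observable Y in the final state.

The expectation value of Y is -sqrt(2)/2.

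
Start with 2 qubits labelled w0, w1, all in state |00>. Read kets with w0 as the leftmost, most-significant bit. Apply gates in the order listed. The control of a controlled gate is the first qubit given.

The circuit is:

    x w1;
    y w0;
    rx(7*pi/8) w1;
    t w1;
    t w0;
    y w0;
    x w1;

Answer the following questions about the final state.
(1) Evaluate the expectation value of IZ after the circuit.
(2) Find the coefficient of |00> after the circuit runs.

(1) The expectation value of IZ is -sqrt(sqrt(2) + 2)/2.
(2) The amplitude on |00> is I*sin(pi/16).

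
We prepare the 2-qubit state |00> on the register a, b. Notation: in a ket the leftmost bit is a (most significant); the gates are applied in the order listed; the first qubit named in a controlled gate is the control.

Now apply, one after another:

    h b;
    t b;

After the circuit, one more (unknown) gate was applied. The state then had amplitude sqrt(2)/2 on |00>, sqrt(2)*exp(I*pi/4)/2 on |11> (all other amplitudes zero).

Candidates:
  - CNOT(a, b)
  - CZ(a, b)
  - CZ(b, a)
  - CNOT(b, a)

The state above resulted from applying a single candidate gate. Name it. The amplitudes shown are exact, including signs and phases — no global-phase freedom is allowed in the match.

It was CNOT(b, a) that produced the state shown.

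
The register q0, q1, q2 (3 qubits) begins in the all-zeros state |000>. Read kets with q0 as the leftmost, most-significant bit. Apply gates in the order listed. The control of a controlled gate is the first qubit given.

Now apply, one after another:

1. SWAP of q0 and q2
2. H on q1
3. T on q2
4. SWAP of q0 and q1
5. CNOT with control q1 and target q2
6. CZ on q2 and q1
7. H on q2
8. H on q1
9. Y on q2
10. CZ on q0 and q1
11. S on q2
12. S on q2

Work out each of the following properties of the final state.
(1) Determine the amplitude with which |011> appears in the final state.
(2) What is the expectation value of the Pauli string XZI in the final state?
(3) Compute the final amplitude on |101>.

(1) |011> carries amplitude -sqrt(2)*I/4 in the final state.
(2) The observable XZI averages to 1.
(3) The amplitude on |101> is -sqrt(2)*I/4.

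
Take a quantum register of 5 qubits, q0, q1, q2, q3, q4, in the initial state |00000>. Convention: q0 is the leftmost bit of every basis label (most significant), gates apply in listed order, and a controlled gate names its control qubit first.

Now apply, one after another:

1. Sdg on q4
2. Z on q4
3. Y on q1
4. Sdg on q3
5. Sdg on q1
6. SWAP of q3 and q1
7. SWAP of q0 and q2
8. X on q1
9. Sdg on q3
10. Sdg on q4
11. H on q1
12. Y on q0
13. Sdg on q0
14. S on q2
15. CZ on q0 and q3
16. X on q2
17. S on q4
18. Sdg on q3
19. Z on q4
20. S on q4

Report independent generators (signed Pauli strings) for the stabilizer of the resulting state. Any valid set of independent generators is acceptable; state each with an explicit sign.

The stabilizer group can be generated by -IXIII, -ZIIII, -IIZII, -IIIZI, +IIIIZ, among other valid generating sets.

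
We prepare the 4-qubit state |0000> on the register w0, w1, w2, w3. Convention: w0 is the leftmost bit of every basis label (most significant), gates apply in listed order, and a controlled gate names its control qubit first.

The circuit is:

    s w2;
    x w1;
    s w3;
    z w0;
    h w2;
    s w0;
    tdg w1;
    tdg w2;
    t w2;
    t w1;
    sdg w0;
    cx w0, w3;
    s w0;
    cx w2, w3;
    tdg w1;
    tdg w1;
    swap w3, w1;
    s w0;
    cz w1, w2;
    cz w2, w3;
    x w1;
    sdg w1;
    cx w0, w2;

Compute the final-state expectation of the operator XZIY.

The expectation value of XZIY is 0. Key observation: the block from step 6 through step 11 cancels to the identity and can be dropped.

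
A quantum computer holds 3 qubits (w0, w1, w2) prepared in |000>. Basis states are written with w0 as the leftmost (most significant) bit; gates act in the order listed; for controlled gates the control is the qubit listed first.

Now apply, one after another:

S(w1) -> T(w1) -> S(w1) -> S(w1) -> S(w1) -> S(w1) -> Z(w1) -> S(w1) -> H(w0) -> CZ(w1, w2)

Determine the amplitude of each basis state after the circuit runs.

After the circuit, the state carries amplitude sqrt(2)/2 on |000>, sqrt(2)/2 on |100>, and 0 on every other basis state.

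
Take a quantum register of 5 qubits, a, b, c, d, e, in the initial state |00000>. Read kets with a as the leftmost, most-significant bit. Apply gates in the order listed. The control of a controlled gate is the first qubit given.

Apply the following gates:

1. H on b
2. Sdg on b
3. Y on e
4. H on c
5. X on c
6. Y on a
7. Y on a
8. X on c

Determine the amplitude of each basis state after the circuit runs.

After the circuit, the state carries amplitude I/2 on |00001>, I/2 on |00101>, 1/2 on |01001>, 1/2 on |01101>, and 0 on every other basis state.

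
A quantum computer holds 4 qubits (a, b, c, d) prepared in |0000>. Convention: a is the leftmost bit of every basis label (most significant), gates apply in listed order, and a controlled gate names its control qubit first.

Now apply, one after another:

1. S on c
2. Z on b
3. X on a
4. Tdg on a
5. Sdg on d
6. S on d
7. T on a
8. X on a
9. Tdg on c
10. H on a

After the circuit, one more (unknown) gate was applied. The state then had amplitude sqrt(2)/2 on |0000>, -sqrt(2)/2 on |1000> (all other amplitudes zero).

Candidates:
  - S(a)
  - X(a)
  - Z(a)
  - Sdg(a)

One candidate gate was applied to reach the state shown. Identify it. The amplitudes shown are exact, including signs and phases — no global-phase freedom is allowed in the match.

It was Z(a) that produced the state shown. Key observation: steps 3-8 multiply out to the identity, so the circuit reduces to the remaining gates.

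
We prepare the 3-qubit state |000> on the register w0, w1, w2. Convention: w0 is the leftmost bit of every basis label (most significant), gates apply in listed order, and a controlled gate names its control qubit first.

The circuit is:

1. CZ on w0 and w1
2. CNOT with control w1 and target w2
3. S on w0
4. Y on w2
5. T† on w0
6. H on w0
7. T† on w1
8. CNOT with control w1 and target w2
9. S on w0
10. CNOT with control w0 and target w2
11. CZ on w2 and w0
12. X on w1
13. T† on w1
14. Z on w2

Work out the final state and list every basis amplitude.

The final amplitudes are -sqrt(2)*exp(I*pi/4)/2 on |011>, sqrt(2)*exp(3*I*pi/4)/2 on |110>, and 0 on every other basis state.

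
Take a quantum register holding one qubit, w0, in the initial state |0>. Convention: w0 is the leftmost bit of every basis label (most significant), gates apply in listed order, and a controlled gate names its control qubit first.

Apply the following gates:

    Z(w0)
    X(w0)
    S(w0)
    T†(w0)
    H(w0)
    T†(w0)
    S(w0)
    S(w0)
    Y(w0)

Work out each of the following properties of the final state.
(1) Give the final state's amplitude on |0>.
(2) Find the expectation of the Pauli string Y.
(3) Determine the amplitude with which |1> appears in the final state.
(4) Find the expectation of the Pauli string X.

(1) The final state's coefficient on |0> equals -sqrt(2)*I/2.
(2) The expectation value of Y is -sqrt(2)/2.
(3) |1> carries amplitude sqrt(2)*exp(3*I*pi/4)/2 in the final state.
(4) In the final state, X has expectation -sqrt(2)/2.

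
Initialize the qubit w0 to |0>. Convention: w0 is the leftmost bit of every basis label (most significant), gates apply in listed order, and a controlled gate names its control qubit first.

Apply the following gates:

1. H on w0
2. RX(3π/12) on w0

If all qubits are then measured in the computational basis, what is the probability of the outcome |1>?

The probability of measuring |1> is 1/2.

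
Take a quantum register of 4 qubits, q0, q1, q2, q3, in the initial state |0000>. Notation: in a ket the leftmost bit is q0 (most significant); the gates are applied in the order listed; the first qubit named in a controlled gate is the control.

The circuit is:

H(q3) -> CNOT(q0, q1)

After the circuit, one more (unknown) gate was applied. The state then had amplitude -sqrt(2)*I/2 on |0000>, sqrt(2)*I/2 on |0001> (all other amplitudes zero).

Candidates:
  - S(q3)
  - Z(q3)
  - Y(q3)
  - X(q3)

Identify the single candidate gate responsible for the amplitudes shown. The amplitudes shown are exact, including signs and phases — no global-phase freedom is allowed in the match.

The unique candidate consistent with the amplitudes is Y(q3).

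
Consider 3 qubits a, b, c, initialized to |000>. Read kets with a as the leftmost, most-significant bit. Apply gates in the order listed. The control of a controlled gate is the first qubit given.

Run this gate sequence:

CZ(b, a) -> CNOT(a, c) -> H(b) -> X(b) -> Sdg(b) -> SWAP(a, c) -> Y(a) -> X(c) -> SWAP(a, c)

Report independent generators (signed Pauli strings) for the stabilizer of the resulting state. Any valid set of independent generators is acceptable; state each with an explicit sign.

The stabilizer group can be generated by -IYI, -ZII, -IIZ, among other valid generating sets.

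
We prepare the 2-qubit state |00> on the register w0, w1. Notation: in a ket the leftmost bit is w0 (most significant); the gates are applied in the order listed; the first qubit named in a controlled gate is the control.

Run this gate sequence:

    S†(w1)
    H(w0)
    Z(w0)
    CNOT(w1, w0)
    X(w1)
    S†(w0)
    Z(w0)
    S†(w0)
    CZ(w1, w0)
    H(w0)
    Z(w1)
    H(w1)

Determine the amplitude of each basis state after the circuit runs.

The resulting statevector has amplitude -sqrt(2)/2 on |00>, sqrt(2)/2 on |01>, 0 on |10>, 0 on |11>.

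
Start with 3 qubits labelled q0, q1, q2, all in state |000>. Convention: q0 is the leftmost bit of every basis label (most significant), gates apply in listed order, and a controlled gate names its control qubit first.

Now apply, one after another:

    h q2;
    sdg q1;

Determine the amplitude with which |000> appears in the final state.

|000> carries amplitude sqrt(2)/2 in the final state.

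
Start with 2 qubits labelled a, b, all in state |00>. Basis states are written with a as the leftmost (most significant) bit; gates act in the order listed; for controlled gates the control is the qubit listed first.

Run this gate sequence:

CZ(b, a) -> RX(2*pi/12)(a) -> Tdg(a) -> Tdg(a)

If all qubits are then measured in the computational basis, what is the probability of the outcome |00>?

A full measurement returns |00> with probability sqrt(3)/4 + 1/2.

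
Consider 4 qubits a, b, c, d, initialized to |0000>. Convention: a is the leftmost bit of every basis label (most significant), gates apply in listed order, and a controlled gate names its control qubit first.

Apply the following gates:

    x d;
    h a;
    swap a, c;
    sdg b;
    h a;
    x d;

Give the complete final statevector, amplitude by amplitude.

The resulting statevector has amplitude 1/2 on |0000>, 1/2 on |0010>, 1/2 on |1000>, 1/2 on |1010>, and 0 on every other basis state.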